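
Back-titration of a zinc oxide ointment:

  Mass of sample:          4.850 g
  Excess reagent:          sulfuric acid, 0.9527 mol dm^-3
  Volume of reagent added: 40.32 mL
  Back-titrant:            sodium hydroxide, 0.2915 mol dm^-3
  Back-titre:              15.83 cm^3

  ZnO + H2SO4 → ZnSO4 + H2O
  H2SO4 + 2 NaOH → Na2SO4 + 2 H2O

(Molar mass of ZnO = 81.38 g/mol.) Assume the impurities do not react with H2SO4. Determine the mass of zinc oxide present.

n(H2SO4) added = 0.04032 × 0.9527 = 0.03841 mol
n(NaOH) used in back-titration = 0.01583 × 0.2915 = 4.614 × 10^-3 mol
From the 1:2 ratio, n(H2SO4) left over = 1/2 × 4.614 × 10^-3 = 2.307 × 10^-3 mol
n(H2SO4) consumed by analyte = 0.03841 − 2.307 × 10^-3 = 0.03611 mol
n(ZnO) = 0.03611 mol (1:1 ratio)
mass of ZnO = 0.03611 × 81.38 = 2.938 g

2.938 g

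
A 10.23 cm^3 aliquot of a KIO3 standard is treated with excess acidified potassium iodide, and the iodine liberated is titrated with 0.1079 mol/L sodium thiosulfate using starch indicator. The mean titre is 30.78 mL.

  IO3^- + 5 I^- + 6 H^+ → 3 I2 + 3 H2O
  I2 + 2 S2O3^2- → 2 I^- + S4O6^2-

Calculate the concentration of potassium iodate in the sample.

n(S2O3^2-) = 0.03078 × 0.1079 = 3.321 × 10^-3 mol
n(I2) = n(S2O3^2-)/2 = 1.661 × 10^-3 mol
From the 1:3 ratio, n(IO3^-) in the aliquot = 1/3 × 1.661 × 10^-3 = 5.535 × 10^-4 mol
[IO3^-] = 5.535 × 10^-4 / 0.01023 = 0.05411 mol/L

0.05411 mol/L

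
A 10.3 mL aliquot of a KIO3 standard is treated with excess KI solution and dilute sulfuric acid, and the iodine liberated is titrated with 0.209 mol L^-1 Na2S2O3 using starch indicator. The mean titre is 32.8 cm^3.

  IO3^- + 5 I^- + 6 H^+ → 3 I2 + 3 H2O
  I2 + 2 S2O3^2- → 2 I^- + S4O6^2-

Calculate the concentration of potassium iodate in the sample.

0.111 mol/L

n(S2O3^2-) = 0.0328 × 0.209 = 6.86 × 10^-3 mol
n(I2) = n(S2O3^2-)/2 = 3.43 × 10^-3 mol
From the 1:3 ratio, n(IO3^-) in the aliquot = 1/3 × 3.43 × 10^-3 = 1.14 × 10^-3 mol
[IO3^-] = 1.14 × 10^-3 / 0.0103 = 0.111 mol/L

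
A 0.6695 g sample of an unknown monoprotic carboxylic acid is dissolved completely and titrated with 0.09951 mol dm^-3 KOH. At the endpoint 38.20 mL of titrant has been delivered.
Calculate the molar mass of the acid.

176.1 g/mol

n(KOH) = 0.03820 L × 0.09951 mol/L = 3.801 × 10^-3 mol
n(HA) = 3.801 × 10^-3 mol (1:1 ratio)
M = m / n = 0.6695 g / 3.801 × 10^-3 mol = 176.1 g/mol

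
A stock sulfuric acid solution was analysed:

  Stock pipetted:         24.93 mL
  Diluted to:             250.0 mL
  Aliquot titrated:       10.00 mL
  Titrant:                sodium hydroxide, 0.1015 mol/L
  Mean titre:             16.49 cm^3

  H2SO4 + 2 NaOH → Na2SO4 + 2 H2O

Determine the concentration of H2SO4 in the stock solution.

n(NaOH) = 0.01649 × 0.1015 = 1.674 × 10^-3 mol
From the 1:2 ratio, n(H2SO4) in the aliquot = 1/2 × 1.674 × 10^-3 = 8.369 × 10^-4 mol
[H2SO4]_dilute = 8.369 × 10^-4 / 0.01000 = 0.08369 mol/L
Dilution factor = 250.0 / 24.93 = 10.03
[H2SO4]_stock = 0.08369 × 10.03 = 0.8392 mol/L

0.8392 mol/L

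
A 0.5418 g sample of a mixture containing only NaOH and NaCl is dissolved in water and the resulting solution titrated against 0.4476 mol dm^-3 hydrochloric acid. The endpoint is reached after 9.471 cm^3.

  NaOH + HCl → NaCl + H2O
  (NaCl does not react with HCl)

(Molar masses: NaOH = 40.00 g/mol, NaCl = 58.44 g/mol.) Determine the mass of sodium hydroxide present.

0.1696 g

n(HCl) = 0.009471 × 0.4476 = 4.239 × 10^-3 mol
Let x = n(NaOH), y = n(NaCl).
Titrant: 1x = 4.239 × 10^-3;  mass: 40.00x + 58.44y = 0.5418
Solving, x = 4.239 × 10^-3 mol, y = 6.369 × 10^-3 mol
mass of NaOH = 4.239 × 10^-3 × 40.00 = 0.1696 g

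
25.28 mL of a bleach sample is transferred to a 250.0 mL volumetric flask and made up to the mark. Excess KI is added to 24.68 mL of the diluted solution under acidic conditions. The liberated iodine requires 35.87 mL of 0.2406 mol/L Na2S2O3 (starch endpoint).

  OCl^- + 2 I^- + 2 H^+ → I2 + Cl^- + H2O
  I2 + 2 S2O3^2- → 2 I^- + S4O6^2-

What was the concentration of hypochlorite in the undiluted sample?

1.729 mol/L

n(S2O3^2-) = 0.03587 × 0.2406 = 8.630 × 10^-3 mol
n(I2) = n(S2O3^2-)/2 = 4.315 × 10^-3 mol
n(OCl^-) in the aliquot = 4.315 × 10^-3 mol (1:1 ratio)
[OCl^-]_dilute = 4.315 × 10^-3 / 0.02468 = 0.1748 mol/L
[OCl^-]_original = 0.1748 × 250.0/25.28 = 1.729 mol/L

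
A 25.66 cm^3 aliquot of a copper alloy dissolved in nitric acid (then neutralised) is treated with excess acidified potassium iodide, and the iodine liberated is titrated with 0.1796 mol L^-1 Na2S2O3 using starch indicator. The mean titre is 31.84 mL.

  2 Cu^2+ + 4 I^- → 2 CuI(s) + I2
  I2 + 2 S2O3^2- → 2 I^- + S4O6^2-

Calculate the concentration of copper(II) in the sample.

n(S2O3^2-) = 0.03184 × 0.1796 = 5.718 × 10^-3 mol
n(I2) = n(S2O3^2-)/2 = 2.859 × 10^-3 mol
From the 2:1 ratio, n(Cu2+) in the aliquot = 2/1 × 2.859 × 10^-3 = 5.718 × 10^-3 mol
[Cu2+] = 5.718 × 10^-3 / 0.02566 = 0.2229 mol/L

0.2229 mol/L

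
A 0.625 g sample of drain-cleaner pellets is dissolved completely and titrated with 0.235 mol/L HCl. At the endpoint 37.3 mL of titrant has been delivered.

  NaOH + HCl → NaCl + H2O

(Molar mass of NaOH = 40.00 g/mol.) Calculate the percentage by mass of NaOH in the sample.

n(HCl) = 0.0373 L × 0.235 mol/L = 8.77 × 10^-3 mol
n(NaOH) = 8.77 × 10^-3 mol (1:1 ratio)
mass of NaOH = 8.77 × 10^-3 × 40.00 g/mol = 0.351 g
% NaOH = 0.351 / 0.625 × 100 = 56.1 %

56.1 %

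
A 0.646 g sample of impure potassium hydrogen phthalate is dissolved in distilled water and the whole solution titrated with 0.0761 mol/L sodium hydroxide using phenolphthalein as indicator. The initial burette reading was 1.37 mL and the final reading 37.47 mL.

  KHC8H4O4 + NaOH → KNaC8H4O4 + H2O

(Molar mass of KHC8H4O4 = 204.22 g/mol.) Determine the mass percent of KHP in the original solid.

n(NaOH) = 0.0361 L × 0.0761 mol/L = 2.75 × 10^-3 mol
n(KHC8H4O4) = 2.75 × 10^-3 mol (1:1 ratio)
mass of KHC8H4O4 = 2.75 × 10^-3 × 204.22 g/mol = 0.561 g
% KHC8H4O4 = 0.561 / 0.646 × 100 = 86.8 %

86.8 %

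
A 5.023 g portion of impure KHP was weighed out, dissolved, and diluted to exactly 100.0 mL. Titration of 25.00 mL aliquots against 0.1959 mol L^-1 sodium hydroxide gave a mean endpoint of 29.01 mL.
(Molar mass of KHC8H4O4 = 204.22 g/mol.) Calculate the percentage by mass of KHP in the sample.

KHC8H4O4 + NaOH → KNaC8H4O4 + H2O
n(NaOH) per titration = 0.02901 × 0.1959 = 5.683 × 10^-3 mol
n(KHC8H4O4) in each aliquot = 5.683 × 10^-3 mol (1:1 ratio)
n(KHC8H4O4) in the whole flask = 5.683 × 10^-3 × 100.0/25.00 = 0.02273 mol
mass of KHC8H4O4 = 0.02273 × 204.22 = 4.642 g
% KHC8H4O4 = 4.642 / 5.023 × 100 = 92.42 %

92.42 %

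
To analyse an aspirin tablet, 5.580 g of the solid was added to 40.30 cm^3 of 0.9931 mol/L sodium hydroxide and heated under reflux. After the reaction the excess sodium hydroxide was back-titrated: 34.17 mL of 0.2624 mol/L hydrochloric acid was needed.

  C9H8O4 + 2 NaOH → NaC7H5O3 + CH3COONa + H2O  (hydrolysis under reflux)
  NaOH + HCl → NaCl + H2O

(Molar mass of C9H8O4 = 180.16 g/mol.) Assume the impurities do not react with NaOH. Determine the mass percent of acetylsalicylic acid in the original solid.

n(NaOH) added = 0.04030 × 0.9931 = 0.04002 mol
n(HCl) used in back-titration = 0.03417 × 0.2624 = 8.966 × 10^-3 mol
n(NaOH) left over = 8.966 × 10^-3 mol (1:1 ratio)
n(NaOH) consumed by analyte = 0.04002 − 8.966 × 10^-3 = 0.03106 mol
From the 1:2 ratio, n(C9H8O4) = 1/2 × 0.03106 = 0.01553 mol
mass of C9H8O4 = 0.01553 × 180.16 = 2.797 g
% C9H8O4 = 2.797 / 5.580 × 100 = 50.13 %

50.13 %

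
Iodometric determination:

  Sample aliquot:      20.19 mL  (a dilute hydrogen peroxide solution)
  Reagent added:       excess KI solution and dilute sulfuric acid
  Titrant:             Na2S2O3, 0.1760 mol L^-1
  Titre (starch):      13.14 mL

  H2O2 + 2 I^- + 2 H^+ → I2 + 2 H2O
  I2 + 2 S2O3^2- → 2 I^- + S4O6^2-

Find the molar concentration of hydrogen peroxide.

0.05727 mol/L

n(S2O3^2-) = 0.01314 × 0.1760 = 2.313 × 10^-3 mol
n(I2) = n(S2O3^2-)/2 = 1.156 × 10^-3 mol
n(H2O2) in the aliquot = 1.156 × 10^-3 mol (1:1 ratio)
[H2O2] = 1.156 × 10^-3 / 0.02019 = 0.05727 mol/L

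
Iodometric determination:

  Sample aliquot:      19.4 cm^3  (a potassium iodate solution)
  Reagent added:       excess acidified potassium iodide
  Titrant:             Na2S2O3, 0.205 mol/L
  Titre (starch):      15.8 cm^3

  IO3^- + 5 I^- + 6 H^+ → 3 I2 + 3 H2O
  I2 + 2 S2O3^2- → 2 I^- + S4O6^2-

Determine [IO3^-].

n(S2O3^2-) = 0.0158 × 0.205 = 3.24 × 10^-3 mol
n(I2) = n(S2O3^2-)/2 = 1.62 × 10^-3 mol
From the 1:3 ratio, n(IO3^-) in the aliquot = 1/3 × 1.62 × 10^-3 = 5.40 × 10^-4 mol
[IO3^-] = 5.40 × 10^-4 / 0.0194 = 0.0278 mol/L

0.0278 mol/L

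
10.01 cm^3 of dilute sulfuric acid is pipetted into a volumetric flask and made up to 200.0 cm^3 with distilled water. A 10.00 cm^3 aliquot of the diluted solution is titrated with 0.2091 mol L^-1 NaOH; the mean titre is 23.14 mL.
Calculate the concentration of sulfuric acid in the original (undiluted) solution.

4.834 mol/L

H2SO4 + 2 NaOH → Na2SO4 + 2 H2O
n(NaOH) = 0.02314 × 0.2091 = 4.839 × 10^-3 mol
From the 1:2 ratio, n(H2SO4) in the aliquot = 1/2 × 4.839 × 10^-3 = 2.419 × 10^-3 mol
[H2SO4]_dilute = 2.419 × 10^-3 / 0.01000 = 0.2419 mol/L
Dilution factor = 200.0 / 10.01 = 19.98
[H2SO4]_stock = 0.2419 × 19.98 = 4.834 mol/L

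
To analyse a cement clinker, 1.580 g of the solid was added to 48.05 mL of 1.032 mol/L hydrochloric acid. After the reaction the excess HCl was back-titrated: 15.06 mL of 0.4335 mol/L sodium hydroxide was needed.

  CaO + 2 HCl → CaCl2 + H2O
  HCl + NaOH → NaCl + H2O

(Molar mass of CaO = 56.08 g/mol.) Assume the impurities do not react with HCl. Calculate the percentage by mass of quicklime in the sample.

n(HCl) added = 0.04805 × 1.032 = 0.04959 mol
n(NaOH) used in back-titration = 0.01506 × 0.4335 = 6.529 × 10^-3 mol
n(HCl) left over = 6.529 × 10^-3 mol (1:1 ratio)
n(HCl) consumed by analyte = 0.04959 − 6.529 × 10^-3 = 0.04306 mol
From the 1:2 ratio, n(CaO) = 1/2 × 0.04306 = 0.02153 mol
mass of CaO = 0.02153 × 56.08 = 1.207 g
% CaO = 1.207 / 1.580 × 100 = 76.42 %

76.42 %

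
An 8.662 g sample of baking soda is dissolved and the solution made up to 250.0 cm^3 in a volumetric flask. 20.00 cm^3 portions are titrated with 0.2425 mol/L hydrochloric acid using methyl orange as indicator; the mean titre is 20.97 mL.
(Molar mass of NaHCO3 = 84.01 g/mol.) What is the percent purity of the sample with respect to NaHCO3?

61.65 %

NaHCO3 + HCl → NaCl + H2O + CO2
n(HCl) per titration = 0.02097 × 0.2425 = 5.085 × 10^-3 mol
n(NaHCO3) in each aliquot = 5.085 × 10^-3 mol (1:1 ratio)
n(NaHCO3) in the whole flask = 5.085 × 10^-3 × 250.0/20.00 = 0.06357 mol
mass of NaHCO3 = 0.06357 × 84.01 = 5.340 g
% NaHCO3 = 5.340 / 8.662 × 100 = 61.65 %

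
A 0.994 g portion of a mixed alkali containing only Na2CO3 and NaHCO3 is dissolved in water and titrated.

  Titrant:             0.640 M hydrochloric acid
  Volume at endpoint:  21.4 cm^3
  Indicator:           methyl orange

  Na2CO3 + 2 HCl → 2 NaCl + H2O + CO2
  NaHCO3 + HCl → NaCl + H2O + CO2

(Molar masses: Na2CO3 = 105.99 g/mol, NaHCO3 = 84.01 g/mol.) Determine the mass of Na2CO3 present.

0.268 g

n(HCl) = 0.0214 × 0.640 = 0.0137 mol
Let x = n(Na2CO3), y = n(NaHCO3).
Titrant: 2x + 1y = 0.0137;  mass: 105.99x + 84.01y = 0.994
Solving, x = 2.52 × 10^-3 mol, y = 8.65 × 10^-3 mol
mass of Na2CO3 = 2.52 × 10^-3 × 105.99 = 0.268 g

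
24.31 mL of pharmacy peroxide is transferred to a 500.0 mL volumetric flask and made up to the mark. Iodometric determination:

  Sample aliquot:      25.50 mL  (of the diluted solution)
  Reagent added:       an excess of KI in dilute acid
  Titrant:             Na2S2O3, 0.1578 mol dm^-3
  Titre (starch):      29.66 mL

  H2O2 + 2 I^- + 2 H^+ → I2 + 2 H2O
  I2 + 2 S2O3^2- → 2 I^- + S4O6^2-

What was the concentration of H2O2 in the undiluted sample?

n(S2O3^2-) = 0.02966 × 0.1578 = 4.680 × 10^-3 mol
n(I2) = n(S2O3^2-)/2 = 2.340 × 10^-3 mol
n(H2O2) in the aliquot = 2.340 × 10^-3 mol (1:1 ratio)
[H2O2]_dilute = 2.340 × 10^-3 / 0.02550 = 0.09177 mol/L
[H2O2]_original = 0.09177 × 500.0/24.31 = 1.888 mol/L

1.888 mol/L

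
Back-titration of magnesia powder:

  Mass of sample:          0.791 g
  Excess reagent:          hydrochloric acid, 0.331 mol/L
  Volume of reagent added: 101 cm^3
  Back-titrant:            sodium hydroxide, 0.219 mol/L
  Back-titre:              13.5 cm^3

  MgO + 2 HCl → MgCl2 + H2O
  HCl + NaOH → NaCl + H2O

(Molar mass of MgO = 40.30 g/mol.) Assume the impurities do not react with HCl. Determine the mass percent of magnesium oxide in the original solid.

77.6 %

n(HCl) added = 0.101 × 0.331 = 0.0334 mol
n(NaOH) used in back-titration = 0.0135 × 0.219 = 2.96 × 10^-3 mol
n(HCl) left over = 2.96 × 10^-3 mol (1:1 ratio)
n(HCl) consumed by analyte = 0.0334 − 2.96 × 10^-3 = 0.0305 mol
From the 1:2 ratio, n(MgO) = 1/2 × 0.0305 = 0.0152 mol
mass of MgO = 0.0152 × 40.30 = 0.614 g
% MgO = 0.614 / 0.791 × 100 = 77.6 %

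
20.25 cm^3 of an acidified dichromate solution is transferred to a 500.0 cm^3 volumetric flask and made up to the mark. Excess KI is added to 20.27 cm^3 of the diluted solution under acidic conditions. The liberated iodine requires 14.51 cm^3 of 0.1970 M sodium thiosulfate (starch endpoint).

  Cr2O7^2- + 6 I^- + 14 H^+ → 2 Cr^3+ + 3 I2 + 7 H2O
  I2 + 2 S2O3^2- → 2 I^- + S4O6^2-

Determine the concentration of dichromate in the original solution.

0.5803 M

n(S2O3^2-) = 0.01451 × 0.1970 = 2.858 × 10^-3 mol
n(I2) = n(S2O3^2-)/2 = 1.429 × 10^-3 mol
From the 1:3 ratio, n(Cr2O7^2-) in the aliquot = 1/3 × 1.429 × 10^-3 = 4.764 × 10^-4 mol
[Cr2O7^2-]_dilute = 4.764 × 10^-4 / 0.02027 = 0.02350 mol/L
[Cr2O7^2-]_original = 0.02350 × 500.0/20.25 = 0.5803 mol/L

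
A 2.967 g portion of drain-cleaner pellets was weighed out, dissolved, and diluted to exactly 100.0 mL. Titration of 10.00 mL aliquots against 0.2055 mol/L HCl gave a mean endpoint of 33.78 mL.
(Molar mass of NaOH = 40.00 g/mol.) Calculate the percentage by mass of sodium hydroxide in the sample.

NaOH + HCl → NaCl + H2O
n(HCl) per titration = 0.03378 × 0.2055 = 6.942 × 10^-3 mol
n(NaOH) in each aliquot = 6.942 × 10^-3 mol (1:1 ratio)
n(NaOH) in the whole flask = 6.942 × 10^-3 × 100.0/10.00 = 0.06942 mol
mass of NaOH = 0.06942 × 40.00 = 2.777 g
% NaOH = 2.777 / 2.967 × 100 = 93.59 %

93.59 %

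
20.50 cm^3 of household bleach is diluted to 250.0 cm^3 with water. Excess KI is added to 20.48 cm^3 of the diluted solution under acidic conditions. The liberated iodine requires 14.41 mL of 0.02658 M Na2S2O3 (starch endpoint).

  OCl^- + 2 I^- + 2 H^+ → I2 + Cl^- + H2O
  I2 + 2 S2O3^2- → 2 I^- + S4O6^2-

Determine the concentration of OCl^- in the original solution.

n(S2O3^2-) = 0.01441 × 0.02658 = 3.830 × 10^-4 mol
n(I2) = n(S2O3^2-)/2 = 1.915 × 10^-4 mol
n(OCl^-) in the aliquot = 1.915 × 10^-4 mol (1:1 ratio)
[OCl^-]_dilute = 1.915 × 10^-4 / 0.02048 = 0.009351 mol/L
[OCl^-]_original = 0.009351 × 250.0/20.50 = 0.1140 mol/L

0.1140 M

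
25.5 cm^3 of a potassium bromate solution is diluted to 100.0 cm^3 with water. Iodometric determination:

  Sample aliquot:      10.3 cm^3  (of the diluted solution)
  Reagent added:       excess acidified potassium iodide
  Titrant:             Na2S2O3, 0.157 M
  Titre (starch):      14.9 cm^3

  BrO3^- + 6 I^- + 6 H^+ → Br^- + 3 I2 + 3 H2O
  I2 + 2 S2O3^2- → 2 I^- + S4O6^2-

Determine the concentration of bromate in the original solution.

n(S2O3^2-) = 0.0149 × 0.157 = 2.34 × 10^-3 mol
n(I2) = n(S2O3^2-)/2 = 1.17 × 10^-3 mol
From the 1:3 ratio, n(BrO3^-) in the aliquot = 1/3 × 1.17 × 10^-3 = 3.90 × 10^-4 mol
[BrO3^-]_dilute = 3.90 × 10^-4 / 0.0103 = 0.0379 mol/L
[BrO3^-]_original = 0.0379 × 100.0/25.5 = 0.148 mol/L

0.148 M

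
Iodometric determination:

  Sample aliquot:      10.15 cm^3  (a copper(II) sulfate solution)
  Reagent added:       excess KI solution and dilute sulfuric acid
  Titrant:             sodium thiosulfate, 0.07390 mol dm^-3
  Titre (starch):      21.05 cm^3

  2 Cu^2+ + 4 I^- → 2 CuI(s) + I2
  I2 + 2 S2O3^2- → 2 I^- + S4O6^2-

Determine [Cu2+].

0.1533 mol/L

n(S2O3^2-) = 0.02105 × 0.07390 = 1.556 × 10^-3 mol
n(I2) = n(S2O3^2-)/2 = 7.778 × 10^-4 mol
From the 2:1 ratio, n(Cu2+) in the aliquot = 2/1 × 7.778 × 10^-4 = 1.556 × 10^-3 mol
[Cu2+] = 1.556 × 10^-3 / 0.01015 = 0.1533 mol/L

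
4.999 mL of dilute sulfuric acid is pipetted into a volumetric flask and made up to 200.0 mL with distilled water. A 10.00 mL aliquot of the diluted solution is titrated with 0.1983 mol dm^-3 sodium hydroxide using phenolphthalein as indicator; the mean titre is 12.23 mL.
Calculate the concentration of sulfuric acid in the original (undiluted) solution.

4.851 mol/L

H2SO4 + 2 NaOH → Na2SO4 + 2 H2O
n(NaOH) = 0.01223 × 0.1983 = 2.425 × 10^-3 mol
From the 1:2 ratio, n(H2SO4) in the aliquot = 1/2 × 2.425 × 10^-3 = 1.213 × 10^-3 mol
[H2SO4]_dilute = 1.213 × 10^-3 / 0.01000 = 0.1213 mol/L
Dilution factor = 200.0 / 4.999 = 40.01
[H2SO4]_stock = 0.1213 × 40.01 = 4.851 mol/L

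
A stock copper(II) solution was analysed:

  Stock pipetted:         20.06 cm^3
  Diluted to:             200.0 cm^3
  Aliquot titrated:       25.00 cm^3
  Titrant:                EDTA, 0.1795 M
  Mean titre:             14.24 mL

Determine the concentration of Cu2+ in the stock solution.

1.019 M

Cu^2+ + EDTA^4- → [Cu(EDTA)]^2-
n(EDTA) = 0.01424 × 0.1795 = 2.556 × 10^-3 mol
n(Cu2+) in the aliquot = 2.556 × 10^-3 mol (1:1 ratio)
[Cu2+]_dilute = 2.556 × 10^-3 / 0.02500 = 0.1022 mol/L
Dilution factor = 200.0 / 20.06 = 9.970
[Cu2+]_stock = 0.1022 × 9.970 = 1.019 mol/L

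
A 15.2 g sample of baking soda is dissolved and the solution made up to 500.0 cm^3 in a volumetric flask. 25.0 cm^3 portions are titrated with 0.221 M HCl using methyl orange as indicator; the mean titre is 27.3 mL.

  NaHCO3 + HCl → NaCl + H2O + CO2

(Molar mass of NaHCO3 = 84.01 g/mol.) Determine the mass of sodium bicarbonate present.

n(HCl) per titration = 0.0273 × 0.221 = 6.03 × 10^-3 mol
n(NaHCO3) in each aliquot = 6.03 × 10^-3 mol (1:1 ratio)
n(NaHCO3) in the whole flask = 6.03 × 10^-3 × 500.0/25.0 = 0.121 mol
mass of NaHCO3 = 0.121 × 84.01 = 10.1 g

10.1 g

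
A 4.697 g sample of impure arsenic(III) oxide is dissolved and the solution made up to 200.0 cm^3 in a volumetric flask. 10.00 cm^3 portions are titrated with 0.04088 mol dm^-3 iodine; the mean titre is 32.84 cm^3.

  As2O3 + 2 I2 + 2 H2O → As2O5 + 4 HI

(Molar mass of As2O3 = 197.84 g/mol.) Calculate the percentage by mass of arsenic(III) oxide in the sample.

n(I2) per titration = 0.03284 × 0.04088 = 1.342 × 10^-3 mol
From the 1:2 ratio, n(As2O3) in each aliquot = 1/2 × 1.342 × 10^-3 = 6.712 × 10^-4 mol
n(As2O3) in the whole flask = 6.712 × 10^-4 × 200.0/10.00 = 0.01342 mol
mass of As2O3 = 0.01342 × 197.84 = 2.656 g
% As2O3 = 2.656 / 4.697 × 100 = 56.55 %

56.55 %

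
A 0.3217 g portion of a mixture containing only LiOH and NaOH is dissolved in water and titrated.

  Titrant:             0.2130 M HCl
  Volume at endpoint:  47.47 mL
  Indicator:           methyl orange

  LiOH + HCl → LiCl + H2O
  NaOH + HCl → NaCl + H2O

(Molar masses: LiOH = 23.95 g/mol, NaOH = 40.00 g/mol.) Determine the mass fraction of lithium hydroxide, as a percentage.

n(HCl) = 0.04747 × 0.2130 = 0.01011 mol
Let x = n(LiOH), y = n(NaOH).
Titrant: 1x + 1y = 0.01011;  mass: 23.95x + 40.00y = 0.3217
Solving, x = 5.155 × 10^-3 mol, y = 4.956 × 10^-3 mol
mass of LiOH = 5.155 × 10^-3 × 23.95 = 0.1235 g
% LiOH = 0.1235 / 0.3217 × 100 = 38.38 %

38.38 %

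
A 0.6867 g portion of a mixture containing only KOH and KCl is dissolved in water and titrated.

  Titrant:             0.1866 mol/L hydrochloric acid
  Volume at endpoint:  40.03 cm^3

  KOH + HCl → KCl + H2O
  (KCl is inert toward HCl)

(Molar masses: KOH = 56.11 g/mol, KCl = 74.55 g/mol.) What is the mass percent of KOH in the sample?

61.03 %

n(HCl) = 0.04003 × 0.1866 = 7.470 × 10^-3 mol
Let x = n(KOH), y = n(KCl).
Titrant: 1x = 7.470 × 10^-3;  mass: 56.11x + 74.55y = 0.6867
Solving, x = 7.470 × 10^-3 mol, y = 3.589 × 10^-3 mol
mass of KOH = 7.470 × 10^-3 × 56.11 = 0.4191 g
% KOH = 0.4191 / 0.6867 × 100 = 61.03 %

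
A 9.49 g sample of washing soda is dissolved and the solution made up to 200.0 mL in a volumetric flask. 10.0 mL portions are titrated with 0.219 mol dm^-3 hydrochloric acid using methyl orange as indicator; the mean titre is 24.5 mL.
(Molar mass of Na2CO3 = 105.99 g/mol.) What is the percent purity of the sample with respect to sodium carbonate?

Na2CO3 + 2 HCl → 2 NaCl + H2O + CO2
n(HCl) per titration = 0.0245 × 0.219 = 5.37 × 10^-3 mol
From the 1:2 ratio, n(Na2CO3) in each aliquot = 1/2 × 5.37 × 10^-3 = 2.68 × 10^-3 mol
n(Na2CO3) in the whole flask = 2.68 × 10^-3 × 200.0/10.0 = 0.0537 mol
mass of Na2CO3 = 0.0537 × 105.99 = 5.69 g
% Na2CO3 = 5.69 / 9.49 × 100 = 59.9 %

59.9 %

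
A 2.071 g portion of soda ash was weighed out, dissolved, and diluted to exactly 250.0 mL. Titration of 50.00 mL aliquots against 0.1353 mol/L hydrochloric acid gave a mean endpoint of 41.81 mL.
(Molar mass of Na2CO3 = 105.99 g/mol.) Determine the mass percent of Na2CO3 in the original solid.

Na2CO3 + 2 HCl → 2 NaCl + H2O + CO2
n(HCl) per titration = 0.04181 × 0.1353 = 5.657 × 10^-3 mol
From the 1:2 ratio, n(Na2CO3) in each aliquot = 1/2 × 5.657 × 10^-3 = 2.828 × 10^-3 mol
n(Na2CO3) in the whole flask = 2.828 × 10^-3 × 250.0/50.00 = 0.01414 mol
mass of Na2CO3 = 0.01414 × 105.99 = 1.499 g
% Na2CO3 = 1.499 / 2.071 × 100 = 72.38 %

72.38 %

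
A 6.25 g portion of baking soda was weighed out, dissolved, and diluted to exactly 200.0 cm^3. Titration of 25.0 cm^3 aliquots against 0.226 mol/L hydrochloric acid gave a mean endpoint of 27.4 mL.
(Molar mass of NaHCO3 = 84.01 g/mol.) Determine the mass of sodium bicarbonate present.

NaHCO3 + HCl → NaCl + H2O + CO2
n(HCl) per titration = 0.0274 × 0.226 = 6.19 × 10^-3 mol
n(NaHCO3) in each aliquot = 6.19 × 10^-3 mol (1:1 ratio)
n(NaHCO3) in the whole flask = 6.19 × 10^-3 × 200.0/25.0 = 0.0495 mol
mass of NaHCO3 = 0.0495 × 84.01 = 4.16 g

4.16 g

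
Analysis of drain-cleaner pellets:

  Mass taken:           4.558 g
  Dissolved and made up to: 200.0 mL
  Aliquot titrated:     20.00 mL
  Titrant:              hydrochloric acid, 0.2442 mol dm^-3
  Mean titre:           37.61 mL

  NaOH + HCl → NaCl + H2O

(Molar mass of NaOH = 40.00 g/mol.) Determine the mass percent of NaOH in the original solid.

n(HCl) per titration = 0.03761 × 0.2442 = 9.184 × 10^-3 mol
n(NaOH) in each aliquot = 9.184 × 10^-3 mol (1:1 ratio)
n(NaOH) in the whole flask = 9.184 × 10^-3 × 200.0/20.00 = 0.09184 mol
mass of NaOH = 0.09184 × 40.00 = 3.674 g
% NaOH = 3.674 / 4.558 × 100 = 80.60 %

80.60 %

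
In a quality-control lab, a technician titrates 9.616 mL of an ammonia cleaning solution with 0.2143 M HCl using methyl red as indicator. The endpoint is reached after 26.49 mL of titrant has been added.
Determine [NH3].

0.5904 M

NH3 + HCl → NH4Cl
n(HCl) = 0.02649 L × 0.2143 mol/L = 5.677 × 10^-3 mol
n(NH3) = 5.677 × 10^-3 mol (1:1 mole ratio)
[NH3] = 5.677 × 10^-3 mol / 0.009616 L = 0.5904 mol/L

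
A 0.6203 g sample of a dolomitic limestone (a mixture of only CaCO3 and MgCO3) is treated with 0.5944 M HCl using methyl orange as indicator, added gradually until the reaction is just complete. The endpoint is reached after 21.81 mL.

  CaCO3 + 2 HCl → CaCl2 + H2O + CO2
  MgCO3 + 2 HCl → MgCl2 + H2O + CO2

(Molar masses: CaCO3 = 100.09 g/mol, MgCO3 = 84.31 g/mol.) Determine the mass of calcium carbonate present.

0.4682 g

n(HCl) = 0.02181 × 0.5944 = 0.01296 mol
Let x = n(CaCO3), y = n(MgCO3).
Titrant: 2x + 2y = 0.01296;  mass: 100.09x + 84.31y = 0.6203
Solving, x = 4.677 × 10^-3 mol, y = 1.805 × 10^-3 mol
mass of CaCO3 = 4.677 × 10^-3 × 100.09 = 0.4682 g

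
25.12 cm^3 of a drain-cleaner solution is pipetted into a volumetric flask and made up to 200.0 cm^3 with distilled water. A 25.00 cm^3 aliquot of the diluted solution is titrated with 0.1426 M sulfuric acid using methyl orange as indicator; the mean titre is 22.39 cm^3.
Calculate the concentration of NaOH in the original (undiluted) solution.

2 NaOH + H2SO4 → Na2SO4 + 2 H2O
n(H2SO4) = 0.02239 × 0.1426 = 3.193 × 10^-3 mol
From the 2:1 ratio, n(NaOH) in the aliquot = 2/1 × 3.193 × 10^-3 = 6.386 × 10^-3 mol
[NaOH]_dilute = 6.386 × 10^-3 / 0.02500 = 0.2554 mol/L
Dilution factor = 200.0 / 25.12 = 7.962
[NaOH]_stock = 0.2554 × 7.962 = 2.034 mol/L

2.034 M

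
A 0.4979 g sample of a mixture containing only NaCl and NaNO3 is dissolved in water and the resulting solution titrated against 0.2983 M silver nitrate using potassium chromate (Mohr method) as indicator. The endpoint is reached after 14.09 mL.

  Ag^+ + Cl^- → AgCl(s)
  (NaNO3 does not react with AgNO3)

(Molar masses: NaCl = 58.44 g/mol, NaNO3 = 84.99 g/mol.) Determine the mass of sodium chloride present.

n(AgNO3) = 0.01409 × 0.2983 = 4.203 × 10^-3 mol
Let x = n(NaCl), y = n(NaNO3).
Titrant: 1x = 4.203 × 10^-3;  mass: 58.44x + 84.99y = 0.4979
Solving, x = 4.203 × 10^-3 mol, y = 2.968 × 10^-3 mol
mass of NaCl = 4.203 × 10^-3 × 58.44 = 0.2456 g

0.2456 g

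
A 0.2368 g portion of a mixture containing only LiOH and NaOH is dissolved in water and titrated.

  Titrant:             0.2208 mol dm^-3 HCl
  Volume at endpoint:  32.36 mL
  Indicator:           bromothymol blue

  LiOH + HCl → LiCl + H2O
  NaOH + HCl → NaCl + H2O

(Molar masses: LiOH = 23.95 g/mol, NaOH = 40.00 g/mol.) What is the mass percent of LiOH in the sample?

30.88 %

n(HCl) = 0.03236 × 0.2208 = 7.145 × 10^-3 mol
Let x = n(LiOH), y = n(NaOH).
Titrant: 1x + 1y = 7.145 × 10^-3;  mass: 23.95x + 40.00y = 0.2368
Solving, x = 3.053 × 10^-3 mol, y = 4.092 × 10^-3 mol
mass of LiOH = 3.053 × 10^-3 × 23.95 = 0.07312 g
% LiOH = 0.07312 / 0.2368 × 100 = 30.88 %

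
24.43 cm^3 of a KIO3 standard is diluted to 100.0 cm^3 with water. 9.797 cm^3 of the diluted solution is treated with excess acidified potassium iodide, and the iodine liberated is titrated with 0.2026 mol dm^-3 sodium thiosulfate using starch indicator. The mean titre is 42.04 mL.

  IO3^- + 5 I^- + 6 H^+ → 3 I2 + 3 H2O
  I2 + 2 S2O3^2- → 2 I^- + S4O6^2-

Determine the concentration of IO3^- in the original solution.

0.5931 mol/L

n(S2O3^2-) = 0.04204 × 0.2026 = 8.517 × 10^-3 mol
n(I2) = n(S2O3^2-)/2 = 4.259 × 10^-3 mol
From the 1:3 ratio, n(IO3^-) in the aliquot = 1/3 × 4.259 × 10^-3 = 1.420 × 10^-3 mol
[IO3^-]_dilute = 1.420 × 10^-3 / 0.009797 = 0.1449 mol/L
[IO3^-]_original = 0.1449 × 100.0/24.43 = 0.5931 mol/L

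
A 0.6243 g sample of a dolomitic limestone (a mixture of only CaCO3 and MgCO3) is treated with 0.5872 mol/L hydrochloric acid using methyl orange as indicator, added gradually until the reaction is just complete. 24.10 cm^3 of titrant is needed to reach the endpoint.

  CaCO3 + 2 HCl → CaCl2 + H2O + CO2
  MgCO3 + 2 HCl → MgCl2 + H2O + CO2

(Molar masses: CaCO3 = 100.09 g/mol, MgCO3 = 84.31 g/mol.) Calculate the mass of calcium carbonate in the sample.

n(HCl) = 0.02410 × 0.5872 = 0.01415 mol
Let x = n(CaCO3), y = n(MgCO3).
Titrant: 2x + 2y = 0.01415;  mass: 100.09x + 84.31y = 0.6243
Solving, x = 1.758 × 10^-3 mol, y = 5.318 × 10^-3 mol
mass of CaCO3 = 1.758 × 10^-3 × 100.09 = 0.1760 g

0.1760 g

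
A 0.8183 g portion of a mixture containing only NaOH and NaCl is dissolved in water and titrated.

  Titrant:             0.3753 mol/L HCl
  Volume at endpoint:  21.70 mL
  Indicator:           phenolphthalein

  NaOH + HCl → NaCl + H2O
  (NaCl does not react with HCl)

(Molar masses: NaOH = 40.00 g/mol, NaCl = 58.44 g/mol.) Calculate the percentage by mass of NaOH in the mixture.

39.81 %

n(HCl) = 0.02170 × 0.3753 = 8.144 × 10^-3 mol
Let x = n(NaOH), y = n(NaCl).
Titrant: 1x = 8.144 × 10^-3;  mass: 40.00x + 58.44y = 0.8183
Solving, x = 8.144 × 10^-3 mol, y = 8.428 × 10^-3 mol
mass of NaOH = 8.144 × 10^-3 × 40.00 = 0.3258 g
% NaOH = 0.3258 / 0.8183 × 100 = 39.81 %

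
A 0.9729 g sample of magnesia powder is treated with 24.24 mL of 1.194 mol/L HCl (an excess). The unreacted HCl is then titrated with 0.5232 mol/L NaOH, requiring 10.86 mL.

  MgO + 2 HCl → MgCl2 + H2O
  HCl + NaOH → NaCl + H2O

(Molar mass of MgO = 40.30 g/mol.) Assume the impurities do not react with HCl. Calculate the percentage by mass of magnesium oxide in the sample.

n(HCl) added = 0.02424 × 1.194 = 0.02894 mol
n(NaOH) used in back-titration = 0.01086 × 0.5232 = 5.682 × 10^-3 mol
n(HCl) left over = 5.682 × 10^-3 mol (1:1 ratio)
n(HCl) consumed by analyte = 0.02894 − 5.682 × 10^-3 = 0.02326 mol
From the 1:2 ratio, n(MgO) = 1/2 × 0.02326 = 0.01163 mol
mass of MgO = 0.01163 × 40.30 = 0.4687 g
% MgO = 0.4687 / 0.9729 × 100 = 48.18 %

48.18 %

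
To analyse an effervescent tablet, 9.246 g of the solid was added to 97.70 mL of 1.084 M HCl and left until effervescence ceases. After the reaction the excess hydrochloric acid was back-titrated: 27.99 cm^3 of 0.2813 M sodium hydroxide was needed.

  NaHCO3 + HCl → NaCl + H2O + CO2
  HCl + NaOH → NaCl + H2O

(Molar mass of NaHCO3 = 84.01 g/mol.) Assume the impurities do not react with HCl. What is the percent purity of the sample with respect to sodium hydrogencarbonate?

89.07 %

n(HCl) added = 0.09770 × 1.084 = 0.1059 mol
n(NaOH) used in back-titration = 0.02799 × 0.2813 = 7.874 × 10^-3 mol
n(HCl) left over = 7.874 × 10^-3 mol (1:1 ratio)
n(HCl) consumed by analyte = 0.1059 − 7.874 × 10^-3 = 0.09803 mol
n(NaHCO3) = 0.09803 mol (1:1 ratio)
mass of NaHCO3 = 0.09803 × 84.01 = 8.236 g
% NaHCO3 = 8.236 / 9.246 × 100 = 89.07 %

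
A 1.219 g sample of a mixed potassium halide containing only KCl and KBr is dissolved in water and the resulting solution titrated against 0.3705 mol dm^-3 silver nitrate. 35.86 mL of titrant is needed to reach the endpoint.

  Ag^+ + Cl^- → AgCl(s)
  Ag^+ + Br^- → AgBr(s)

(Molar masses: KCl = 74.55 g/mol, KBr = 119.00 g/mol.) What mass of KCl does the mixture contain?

0.6072 g

n(AgNO3) = 0.03586 × 0.3705 = 0.01329 mol
Let x = n(KCl), y = n(KBr).
Titrant: 1x + 1y = 0.01329;  mass: 74.55x + 119.00y = 1.219
Solving, x = 8.145 × 10^-3 mol, y = 5.141 × 10^-3 mol
mass of KCl = 8.145 × 10^-3 × 74.55 = 0.6072 g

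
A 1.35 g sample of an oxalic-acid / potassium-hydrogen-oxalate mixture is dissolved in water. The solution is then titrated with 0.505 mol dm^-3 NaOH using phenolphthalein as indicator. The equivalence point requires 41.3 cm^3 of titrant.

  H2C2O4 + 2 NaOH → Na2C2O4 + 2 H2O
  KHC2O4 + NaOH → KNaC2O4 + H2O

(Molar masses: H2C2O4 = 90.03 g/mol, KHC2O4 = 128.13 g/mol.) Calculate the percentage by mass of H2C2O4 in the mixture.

53.1 %

n(NaOH) = 0.0413 × 0.505 = 0.0209 mol
Let x = n(H2C2O4), y = n(KHC2O4).
Titrant: 2x + 1y = 0.0209;  mass: 90.03x + 128.13y = 1.35
Solving, x = 7.95 × 10^-3 mol, y = 4.95 × 10^-3 mol
mass of H2C2O4 = 7.95 × 10^-3 × 90.03 = 0.716 g
% H2C2O4 = 0.716 / 1.35 × 100 = 53.1 %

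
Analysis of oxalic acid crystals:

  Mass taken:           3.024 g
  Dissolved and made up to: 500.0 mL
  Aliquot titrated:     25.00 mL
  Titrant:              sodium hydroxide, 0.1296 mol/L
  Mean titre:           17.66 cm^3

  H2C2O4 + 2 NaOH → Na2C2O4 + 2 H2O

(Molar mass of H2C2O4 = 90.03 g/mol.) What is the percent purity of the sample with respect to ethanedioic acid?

n(NaOH) per titration = 0.01766 × 0.1296 = 2.289 × 10^-3 mol
From the 1:2 ratio, n(H2C2O4) in each aliquot = 1/2 × 2.289 × 10^-3 = 1.144 × 10^-3 mol
n(H2C2O4) in the whole flask = 1.144 × 10^-3 × 500.0/25.00 = 0.02289 mol
mass of H2C2O4 = 0.02289 × 90.03 = 2.061 g
% H2C2O4 = 2.061 / 3.024 × 100 = 68.14 %

68.14 %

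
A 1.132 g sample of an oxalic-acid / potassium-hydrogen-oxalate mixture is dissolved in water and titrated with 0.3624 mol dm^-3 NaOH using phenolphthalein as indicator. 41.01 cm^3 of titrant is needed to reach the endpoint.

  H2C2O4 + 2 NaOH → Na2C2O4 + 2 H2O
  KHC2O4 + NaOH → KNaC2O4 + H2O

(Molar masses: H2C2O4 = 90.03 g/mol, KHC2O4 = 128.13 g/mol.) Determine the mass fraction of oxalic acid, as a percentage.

n(NaOH) = 0.04101 × 0.3624 = 0.01486 mol
Let x = n(H2C2O4), y = n(KHC2O4).
Titrant: 2x + 1y = 0.01486;  mass: 90.03x + 128.13y = 1.132
Solving, x = 4.646 × 10^-3 mol, y = 5.570 × 10^-3 mol
mass of H2C2O4 = 4.646 × 10^-3 × 90.03 = 0.4183 g
% H2C2O4 = 0.4183 / 1.132 × 100 = 36.95 %

36.95 %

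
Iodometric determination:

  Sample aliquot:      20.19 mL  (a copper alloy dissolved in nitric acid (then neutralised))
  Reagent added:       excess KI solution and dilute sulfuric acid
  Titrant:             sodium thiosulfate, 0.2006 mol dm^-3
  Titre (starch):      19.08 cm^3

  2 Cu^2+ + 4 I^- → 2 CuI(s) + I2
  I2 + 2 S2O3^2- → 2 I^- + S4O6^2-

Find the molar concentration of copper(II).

n(S2O3^2-) = 0.01908 × 0.2006 = 3.827 × 10^-3 mol
n(I2) = n(S2O3^2-)/2 = 1.914 × 10^-3 mol
From the 2:1 ratio, n(Cu2+) in the aliquot = 2/1 × 1.914 × 10^-3 = 3.827 × 10^-3 mol
[Cu2+] = 3.827 × 10^-3 / 0.02019 = 0.1896 mol/L

0.1896 mol/L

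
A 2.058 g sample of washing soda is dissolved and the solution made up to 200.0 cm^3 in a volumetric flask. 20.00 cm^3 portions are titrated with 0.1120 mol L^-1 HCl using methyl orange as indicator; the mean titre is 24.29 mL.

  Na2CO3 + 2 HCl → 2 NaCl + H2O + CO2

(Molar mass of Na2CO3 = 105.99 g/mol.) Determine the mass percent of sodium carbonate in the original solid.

70.05 %

n(HCl) per titration = 0.02429 × 0.1120 = 2.720 × 10^-3 mol
From the 1:2 ratio, n(Na2CO3) in each aliquot = 1/2 × 2.720 × 10^-3 = 1.360 × 10^-3 mol
n(Na2CO3) in the whole flask = 1.360 × 10^-3 × 200.0/20.00 = 0.01360 mol
mass of Na2CO3 = 0.01360 × 105.99 = 1.442 g
% Na2CO3 = 1.442 / 2.058 × 100 = 70.05 %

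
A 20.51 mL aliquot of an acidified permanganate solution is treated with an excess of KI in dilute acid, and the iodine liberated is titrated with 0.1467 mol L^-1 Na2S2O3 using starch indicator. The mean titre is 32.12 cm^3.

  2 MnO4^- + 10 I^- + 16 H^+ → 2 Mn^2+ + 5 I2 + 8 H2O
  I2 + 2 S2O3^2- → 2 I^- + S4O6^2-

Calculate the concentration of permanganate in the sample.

n(S2O3^2-) = 0.03212 × 0.1467 = 4.712 × 10^-3 mol
n(I2) = n(S2O3^2-)/2 = 2.356 × 10^-3 mol
From the 2:5 ratio, n(MnO4^-) in the aliquot = 2/5 × 2.356 × 10^-3 = 9.424 × 10^-4 mol
[MnO4^-] = 9.424 × 10^-4 / 0.02051 = 0.04595 mol/L

0.04595 mol/L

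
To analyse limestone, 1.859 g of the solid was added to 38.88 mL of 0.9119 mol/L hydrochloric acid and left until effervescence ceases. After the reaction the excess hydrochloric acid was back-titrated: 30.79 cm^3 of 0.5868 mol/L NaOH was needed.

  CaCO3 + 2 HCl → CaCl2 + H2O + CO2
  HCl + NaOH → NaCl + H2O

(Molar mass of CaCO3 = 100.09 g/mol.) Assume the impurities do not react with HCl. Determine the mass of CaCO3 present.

n(HCl) added = 0.03888 × 0.9119 = 0.03545 mol
n(NaOH) used in back-titration = 0.03079 × 0.5868 = 0.01807 mol
n(HCl) left over = 0.01807 mol (1:1 ratio)
n(HCl) consumed by analyte = 0.03545 − 0.01807 = 0.01739 mol
From the 1:2 ratio, n(CaCO3) = 1/2 × 0.01739 = 8.694 × 10^-3 mol
mass of CaCO3 = 8.694 × 10^-3 × 100.09 = 0.8701 g

0.8701 g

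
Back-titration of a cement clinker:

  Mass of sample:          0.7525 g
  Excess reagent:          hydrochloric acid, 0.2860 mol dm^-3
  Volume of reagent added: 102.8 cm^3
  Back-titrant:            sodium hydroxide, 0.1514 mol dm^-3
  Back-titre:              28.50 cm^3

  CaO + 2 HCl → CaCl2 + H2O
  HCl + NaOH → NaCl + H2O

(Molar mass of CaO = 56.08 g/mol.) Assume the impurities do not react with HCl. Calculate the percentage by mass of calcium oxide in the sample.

n(HCl) added = 0.1028 × 0.2860 = 0.02940 mol
n(NaOH) used in back-titration = 0.02850 × 0.1514 = 4.315 × 10^-3 mol
n(HCl) left over = 4.315 × 10^-3 mol (1:1 ratio)
n(HCl) consumed by analyte = 0.02940 − 4.315 × 10^-3 = 0.02509 mol
From the 1:2 ratio, n(CaO) = 1/2 × 0.02509 = 0.01254 mol
mass of CaO = 0.01254 × 56.08 = 0.7034 g
% CaO = 0.7034 / 0.7525 × 100 = 93.48 %

93.48 %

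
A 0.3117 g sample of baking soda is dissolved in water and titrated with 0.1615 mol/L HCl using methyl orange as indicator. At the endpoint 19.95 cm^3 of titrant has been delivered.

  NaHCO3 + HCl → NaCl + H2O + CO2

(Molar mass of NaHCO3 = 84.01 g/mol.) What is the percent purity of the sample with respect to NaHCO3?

86.84 %

n(HCl) = 0.01995 L × 0.1615 mol/L = 3.222 × 10^-3 mol
n(NaHCO3) = 3.222 × 10^-3 mol (1:1 ratio)
mass of NaHCO3 = 3.222 × 10^-3 × 84.01 g/mol = 0.2707 g
% NaHCO3 = 0.2707 / 0.3117 × 100 = 86.84 %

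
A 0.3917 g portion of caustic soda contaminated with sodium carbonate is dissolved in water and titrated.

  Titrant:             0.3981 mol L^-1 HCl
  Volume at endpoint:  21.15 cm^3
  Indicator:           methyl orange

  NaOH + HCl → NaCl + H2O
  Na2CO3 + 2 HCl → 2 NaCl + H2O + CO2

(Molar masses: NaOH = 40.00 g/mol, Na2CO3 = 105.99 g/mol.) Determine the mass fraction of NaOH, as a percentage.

n(HCl) = 0.02115 × 0.3981 = 8.420 × 10^-3 mol
Let x = n(NaOH), y = n(Na2CO3).
Titrant: 1x + 2y = 8.420 × 10^-3;  mass: 40.00x + 105.99y = 0.3917
Solving, x = 4.195 × 10^-3 mol, y = 2.113 × 10^-3 mol
mass of NaOH = 4.195 × 10^-3 × 40.00 = 0.1678 g
% NaOH = 0.1678 / 0.3917 × 100 = 42.83 %

42.83 %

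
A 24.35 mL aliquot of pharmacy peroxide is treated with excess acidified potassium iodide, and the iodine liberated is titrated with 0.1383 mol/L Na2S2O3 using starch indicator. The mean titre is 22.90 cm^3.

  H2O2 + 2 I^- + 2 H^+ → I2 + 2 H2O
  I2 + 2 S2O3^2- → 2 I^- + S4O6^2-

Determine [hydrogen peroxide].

0.06503 mol/L

n(S2O3^2-) = 0.02290 × 0.1383 = 3.167 × 10^-3 mol
n(I2) = n(S2O3^2-)/2 = 1.584 × 10^-3 mol
n(H2O2) in the aliquot = 1.584 × 10^-3 mol (1:1 ratio)
[H2O2] = 1.584 × 10^-3 / 0.02435 = 0.06503 mol/L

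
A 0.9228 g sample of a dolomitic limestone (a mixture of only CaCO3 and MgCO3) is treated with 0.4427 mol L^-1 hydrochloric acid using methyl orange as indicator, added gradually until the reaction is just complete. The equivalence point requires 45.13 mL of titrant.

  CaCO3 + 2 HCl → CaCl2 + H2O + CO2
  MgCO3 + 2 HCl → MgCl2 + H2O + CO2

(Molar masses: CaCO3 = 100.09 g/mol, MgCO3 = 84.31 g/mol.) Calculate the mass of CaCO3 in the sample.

n(HCl) = 0.04513 × 0.4427 = 0.01998 mol
Let x = n(CaCO3), y = n(MgCO3).
Titrant: 2x + 2y = 0.01998;  mass: 100.09x + 84.31y = 0.9228
Solving, x = 5.107 × 10^-3 mol, y = 4.883 × 10^-3 mol
mass of CaCO3 = 5.107 × 10^-3 × 100.09 = 0.5111 g

0.5111 g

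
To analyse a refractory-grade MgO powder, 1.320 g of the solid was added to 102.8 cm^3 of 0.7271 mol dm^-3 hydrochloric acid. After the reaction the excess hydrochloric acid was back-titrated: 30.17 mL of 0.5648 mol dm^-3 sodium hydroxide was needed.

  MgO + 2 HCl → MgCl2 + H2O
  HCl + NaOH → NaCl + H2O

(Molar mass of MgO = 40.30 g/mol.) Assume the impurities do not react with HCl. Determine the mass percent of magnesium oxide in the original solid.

88.09 %

n(HCl) added = 0.1028 × 0.7271 = 0.07475 mol
n(NaOH) used in back-titration = 0.03017 × 0.5648 = 0.01704 mol
n(HCl) left over = 0.01704 mol (1:1 ratio)
n(HCl) consumed by analyte = 0.07475 − 0.01704 = 0.05771 mol
From the 1:2 ratio, n(MgO) = 1/2 × 0.05771 = 0.02885 mol
mass of MgO = 0.02885 × 40.30 = 1.163 g
% MgO = 1.163 / 1.320 × 100 = 88.09 %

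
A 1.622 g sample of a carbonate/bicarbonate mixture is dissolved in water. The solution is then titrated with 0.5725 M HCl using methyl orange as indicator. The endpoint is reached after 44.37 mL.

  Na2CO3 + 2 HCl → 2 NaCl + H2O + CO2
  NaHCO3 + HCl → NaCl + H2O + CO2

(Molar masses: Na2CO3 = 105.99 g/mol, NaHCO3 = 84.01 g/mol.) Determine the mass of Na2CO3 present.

n(HCl) = 0.04437 × 0.5725 = 0.02540 mol
Let x = n(Na2CO3), y = n(NaHCO3).
Titrant: 2x + 1y = 0.02540;  mass: 105.99x + 84.01y = 1.622
Solving, x = 8.254 × 10^-3 mol, y = 8.893 × 10^-3 mol
mass of Na2CO3 = 8.254 × 10^-3 × 105.99 = 0.8749 g

0.8749 g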